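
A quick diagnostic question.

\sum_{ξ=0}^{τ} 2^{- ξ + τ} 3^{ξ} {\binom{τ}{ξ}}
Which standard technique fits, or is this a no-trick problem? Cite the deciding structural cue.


Technique: the binomial theorem — the binomial coefficients weight matched powers of 3 and 2, which is exactly the expansion of a binomial power.


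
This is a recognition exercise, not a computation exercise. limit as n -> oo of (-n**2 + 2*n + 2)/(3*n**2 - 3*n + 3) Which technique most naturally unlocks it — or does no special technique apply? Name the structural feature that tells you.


Method: dominant-term comparison — as n grows, only the highest-degree terms matter — compare leading terms and read the limit off. Differentiating the expression as a single quotient would eventually settle it as well; matching dominant growth settles it immediately.


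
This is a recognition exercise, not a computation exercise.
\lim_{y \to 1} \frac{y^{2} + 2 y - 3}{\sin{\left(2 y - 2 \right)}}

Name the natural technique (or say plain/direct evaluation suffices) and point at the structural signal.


Best approach: l'Hôpital's rule (0/0) — substituting 1 gives 0 over 0; differentiate top and bottom once and re-evaluate. One could equally expand both pieces locally and compare leading terms; the rule does that in one stroke.


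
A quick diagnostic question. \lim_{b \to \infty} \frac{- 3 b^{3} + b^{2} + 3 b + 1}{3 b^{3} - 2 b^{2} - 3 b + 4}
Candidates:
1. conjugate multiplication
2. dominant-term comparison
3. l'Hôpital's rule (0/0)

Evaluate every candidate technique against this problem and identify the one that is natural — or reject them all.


Technique: dominant-term comparison — growth-rate triage: the leading powers of b decide the limit, everything else is noise.
- conjugate multiplication — there are no radicals in tension whose conjugate would simplify matters.
- dominant-term comparison: yes, a natural case for it.
- l'Hôpital's rule (0/0) — viewed as a single quotient this runs to ∞/∞, not the 0/0 clash this candidate addresses; an at-infinity variant of the rule would resolve it, but comparing leading growth reads the answer without differentiating.


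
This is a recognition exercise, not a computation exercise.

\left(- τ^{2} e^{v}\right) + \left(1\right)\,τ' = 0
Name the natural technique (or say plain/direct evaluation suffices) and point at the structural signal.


Technique: separation of variables — a product of single-variable factors, e^{v} and τ^{2} — the textbook separable form.


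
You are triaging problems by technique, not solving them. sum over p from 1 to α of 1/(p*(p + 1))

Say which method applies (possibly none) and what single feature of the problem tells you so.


Verdict: telescoping — 1/(p*(p + 1)) decomposes into shift-paired simple fractions; the series telescopes to finitely many boundary pieces.


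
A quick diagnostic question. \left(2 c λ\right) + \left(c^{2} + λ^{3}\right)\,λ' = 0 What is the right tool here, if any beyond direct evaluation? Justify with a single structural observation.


Technique: the exact-equation method — take the mixed partials of 2 c λ and c^{2} + λ^{3}: they are equal, which certifies an exact differential.


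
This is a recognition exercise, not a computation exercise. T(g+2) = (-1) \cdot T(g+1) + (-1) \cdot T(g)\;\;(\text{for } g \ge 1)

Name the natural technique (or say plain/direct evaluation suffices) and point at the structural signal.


Technique: the characteristic-root method — no index-dependence in the weights and nothing inhomogeneous: classic characteristic-equation setup.


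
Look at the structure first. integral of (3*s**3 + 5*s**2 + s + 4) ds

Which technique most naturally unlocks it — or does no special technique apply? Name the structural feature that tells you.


Technique: no special technique — the integrand is a sum of constant multiples of powers of s — integrate term by term.


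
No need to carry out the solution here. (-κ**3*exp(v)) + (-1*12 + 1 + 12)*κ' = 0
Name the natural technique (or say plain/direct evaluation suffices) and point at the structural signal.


Best approach: separation of variables — the derivative equals a pure function of v (namely exp(v)) times a pure function of κ (namely κ**3); divide and integrate each side.


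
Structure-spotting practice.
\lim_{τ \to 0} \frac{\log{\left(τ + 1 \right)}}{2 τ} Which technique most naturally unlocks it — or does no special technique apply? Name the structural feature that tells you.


Verdict: l'Hôpital's rule (0/0) — substituting 0 gives 0 over 0; differentiate top and bottom once and re-evaluate. One could equally expand both pieces locally and compare leading terms; the rule does that in one stroke.


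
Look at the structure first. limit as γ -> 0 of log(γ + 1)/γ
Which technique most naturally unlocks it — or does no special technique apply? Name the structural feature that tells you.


Technique: l'Hôpital's rule (0/0) — the 0/0 form at 0 is the signature situation for l'Hôpital's rule. One could equally expand both pieces locally and compare leading terms; the rule does that in one stroke.


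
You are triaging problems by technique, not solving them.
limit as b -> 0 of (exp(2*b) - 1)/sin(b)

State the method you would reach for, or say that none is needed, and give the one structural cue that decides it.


Diagnosis: l'Hôpital's rule (0/0) — plug in 0: top and bottom both hit zero, so differentiate each and retry. The standard small-argument limits would also carry it; the rule is the systematic route.


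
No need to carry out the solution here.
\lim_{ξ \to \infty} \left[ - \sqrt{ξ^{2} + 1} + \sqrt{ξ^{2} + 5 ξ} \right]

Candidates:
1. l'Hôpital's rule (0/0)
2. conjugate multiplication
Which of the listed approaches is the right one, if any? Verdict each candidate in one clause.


Technique: conjugate multiplication — this difference gives up after one conjugate multiplication — the radical structure cancels against its conjugate.
- l'Hôpital's rule (0/0) — no quotient structure at all: the clash is ∞ minus ∞, which rationalizing converts into a tractable ratio.
- conjugate multiplication — applicable, and directly so.


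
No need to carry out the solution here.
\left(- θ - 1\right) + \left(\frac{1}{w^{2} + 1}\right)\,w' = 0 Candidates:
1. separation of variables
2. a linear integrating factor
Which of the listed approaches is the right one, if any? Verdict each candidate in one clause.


Method: separation of variables — solved for the derivative, the right side splits multiplicatively into a function of each variable alone — divide and integrate each side.
- separation of variables: yes, a natural case for it.
- a linear integrating factor: a nonlinear term in the unknown puts this outside the integrating-factor template.


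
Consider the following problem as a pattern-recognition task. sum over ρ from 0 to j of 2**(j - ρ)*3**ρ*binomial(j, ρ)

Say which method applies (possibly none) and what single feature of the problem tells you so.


Technique: the binomial theorem — the binomial coefficients weight matched powers of 3 and 2, which is exactly the expansion of a binomial power.


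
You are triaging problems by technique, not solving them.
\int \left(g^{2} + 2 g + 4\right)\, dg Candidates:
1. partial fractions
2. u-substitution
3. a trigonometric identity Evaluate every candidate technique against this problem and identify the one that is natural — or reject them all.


Diagnosis: no special technique — a term-by-term power-rule job in g; no substitution or rearrangement earns its keep here.
- partial fractions — the expression is not a ratio of polynomials that decomposes further.
- u-substitution: any workable substitution here is cosmetic — the integrand is already in directly integrable form.
- a trigonometric identity — no sine or cosine appears, so there is nothing for a trigonometric identity to act on.


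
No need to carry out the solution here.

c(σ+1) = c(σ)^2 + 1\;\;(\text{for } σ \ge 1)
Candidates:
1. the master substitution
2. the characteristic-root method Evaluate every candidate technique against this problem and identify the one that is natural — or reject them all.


Technique: no special technique — the unknown enters the rule nonlinearly, not as a weighted sum — no linear method is even well-posed.
- the master substitution — the recursion shifts the index rather than dividing it.
- the characteristic-root method: nonlinearity rules out exponential-mode superposition from the start.


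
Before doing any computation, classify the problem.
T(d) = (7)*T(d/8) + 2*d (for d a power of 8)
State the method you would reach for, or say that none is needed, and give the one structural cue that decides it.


Best approach: the master substitution — the recursive call is at index d/8 rather than a shift, a divide-and-conquer shape — substituting d = 8^m linearizes it.


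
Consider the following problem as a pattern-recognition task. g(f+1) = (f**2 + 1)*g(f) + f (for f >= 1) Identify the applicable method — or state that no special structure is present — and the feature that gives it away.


Verdict: a summation factor — it is first-order linear but the coefficient f**2 + 1 depends on the index, so multiply through by a summation factor to telescope it.


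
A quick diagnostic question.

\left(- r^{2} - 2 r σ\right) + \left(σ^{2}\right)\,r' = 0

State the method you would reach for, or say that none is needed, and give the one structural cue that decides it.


Best approach: the homogeneous substitution — scaling σ and r together leaves the slope fixed — it depends only on r/σ, so substitute the ratio. This doubles as a Bernoulli equation in the unknown as written; the homogeneous route needs no setup at all.


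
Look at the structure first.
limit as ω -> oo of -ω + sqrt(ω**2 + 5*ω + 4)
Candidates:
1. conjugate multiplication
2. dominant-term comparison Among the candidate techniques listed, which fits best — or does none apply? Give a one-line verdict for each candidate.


Method: conjugate multiplication — the ∞ − ∞ radical form is the exact trigger for the conjugate maneuver.
- conjugate multiplication — applies; the problem has the shape this method handles.
- dominant-term comparison: no dominant power emerges to decide the limit by degree comparison.


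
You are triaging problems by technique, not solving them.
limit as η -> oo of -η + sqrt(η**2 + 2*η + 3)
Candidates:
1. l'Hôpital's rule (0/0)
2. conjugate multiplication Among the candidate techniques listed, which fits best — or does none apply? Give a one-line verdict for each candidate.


Verdict: conjugate multiplication — the ∞ − ∞ radical form is the exact trigger for the conjugate maneuver.
- l'Hôpital's rule (0/0) — substitution produces ∞ − ∞ rather than a vanishing quotient; the rule needs a 0/0 ratio to act on.
- conjugate multiplication: a fit — the right tool for this form.


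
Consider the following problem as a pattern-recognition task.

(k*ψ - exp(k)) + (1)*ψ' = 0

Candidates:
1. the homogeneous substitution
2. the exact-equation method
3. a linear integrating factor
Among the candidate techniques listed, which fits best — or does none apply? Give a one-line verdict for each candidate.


Diagnosis: a linear integrating factor — ψ enters only linearly with coefficient k; multiply by exp of the integral of k and the left side becomes one derivative.
- the homogeneous substitution: rescaling both variables together changes the slope, so no ratio substitution collapses it.
- the exact-equation method: the mixed partial derivatives differ, so the left side is not a total differential.
- a linear integrating factor — applicable, and directly so.


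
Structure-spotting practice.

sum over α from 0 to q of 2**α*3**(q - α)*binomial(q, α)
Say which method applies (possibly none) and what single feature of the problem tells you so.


Method: the binomial theorem — the summand is term α of a binomial expansion in 2 and 3; the whole sum is a single power.


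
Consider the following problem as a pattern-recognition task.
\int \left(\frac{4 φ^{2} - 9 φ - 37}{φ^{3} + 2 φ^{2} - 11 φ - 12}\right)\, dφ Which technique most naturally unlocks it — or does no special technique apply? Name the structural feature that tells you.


Technique: partial fractions — the integrand is a proper rational function and its denominator φ^{3} + 2 φ^{2} - 11 φ - 12 factors into distinct pieces, so it splits into simple fractions.


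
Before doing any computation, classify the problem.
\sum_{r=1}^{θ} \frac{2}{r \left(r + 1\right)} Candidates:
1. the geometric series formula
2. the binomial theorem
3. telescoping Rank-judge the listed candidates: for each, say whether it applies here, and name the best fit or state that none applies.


Method: telescoping — after splitting \frac{2}{r \left(r + 1\right)} into partial fractions, the pieces are shifted copies of one function and cancel telescopically.
- the geometric series formula — no single multiplier carries one term to the next throughout the sum.
- the binomial theorem — there is no pair of bases whose matched powers would reassemble into a single binomial power.
- telescoping — applies; the problem has the shape this method handles.


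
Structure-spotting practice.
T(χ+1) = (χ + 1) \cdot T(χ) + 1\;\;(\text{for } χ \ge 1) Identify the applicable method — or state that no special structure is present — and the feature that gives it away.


Best approach: a summation factor — first-order linear but the coefficient χ + 1 moves with the index — divide by the cumulative product and telescope.


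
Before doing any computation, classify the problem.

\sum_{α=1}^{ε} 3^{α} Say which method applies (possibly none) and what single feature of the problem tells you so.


Verdict: the geometric series formula — check a ratio of consecutive terms: it is 3, independent of the index, so the geometric formula closes the sum.


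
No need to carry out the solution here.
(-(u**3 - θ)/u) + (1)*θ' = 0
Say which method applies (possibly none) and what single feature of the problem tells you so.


Verdict: a linear integrating factor — linear in the unknown with genuine forcing: multiply through by the exponential of the integrated coefficient and the left side closes into one derivative.


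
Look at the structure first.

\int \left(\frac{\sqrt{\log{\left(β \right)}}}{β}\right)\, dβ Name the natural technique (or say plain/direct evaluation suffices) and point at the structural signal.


Technique: u-substitution — viewed as a product, the integrand is a composition evaluated at \log{\left(β \right)} times (a constant multiple of) that inner expression's derivative, so u = \log{\left(β \right)} makes it elementary.


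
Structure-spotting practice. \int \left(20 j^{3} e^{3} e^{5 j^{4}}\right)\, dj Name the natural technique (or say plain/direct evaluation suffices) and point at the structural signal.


Verdict: u-substitution — collected, the integrand has one factor that is, up to a constant, the derivative of an inner expression the rest depends on — substitute for that inner expression.


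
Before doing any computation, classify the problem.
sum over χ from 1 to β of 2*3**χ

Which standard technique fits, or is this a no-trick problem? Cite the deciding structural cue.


Diagnosis: the geometric series formula — the ratio of consecutive terms is the constant 3, independent of the index — a geometric sum.


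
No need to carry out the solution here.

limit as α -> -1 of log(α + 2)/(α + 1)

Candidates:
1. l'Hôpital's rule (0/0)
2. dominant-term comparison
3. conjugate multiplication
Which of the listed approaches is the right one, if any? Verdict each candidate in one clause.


Diagnosis: l'Hôpital's rule (0/0) — numerator and denominator both vanish at -1 — a genuine 0/0 form, which is exactly when l'Hôpital applies. A local series expansion at the point resolves it as well; the rule is the packaged version of that step.
- l'Hôpital's rule (0/0): yes — fits the structure here.
- dominant-term comparison: this limit is not decided by comparing leading-term growth at infinity.
- conjugate multiplication: multiplying by a conjugate would not remove any indeterminacy here.


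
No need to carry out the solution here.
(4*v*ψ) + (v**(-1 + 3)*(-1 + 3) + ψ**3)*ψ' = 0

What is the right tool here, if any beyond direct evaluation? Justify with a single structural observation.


Best approach: the exact-equation method — d/dψ of 4*v*ψ equals d/dv of (v**(-1 + 3)*(-1 + 3) + ψ**3): the form is a total differential of one potential — integrate it exactly.


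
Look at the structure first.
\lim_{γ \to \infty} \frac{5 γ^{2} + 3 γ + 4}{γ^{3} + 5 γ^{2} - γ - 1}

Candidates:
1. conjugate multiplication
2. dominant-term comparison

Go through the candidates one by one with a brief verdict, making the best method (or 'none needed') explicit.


Diagnosis: dominant-term comparison — divide by the highest power of γ present: lower-order terms vanish and the dominant ratio remains.
- conjugate multiplication: no difference of divergent radicals appears, so rationalizing has nothing to cancel.
- dominant-term comparison — applicable, and directly so.


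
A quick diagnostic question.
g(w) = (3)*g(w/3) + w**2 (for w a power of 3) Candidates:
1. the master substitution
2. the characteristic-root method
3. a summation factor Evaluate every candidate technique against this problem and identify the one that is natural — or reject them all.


Technique: the master substitution — treat m = log base 3 of w as the new clock: one recursion step advances m by one while w scales by 3.
- the master substitution: applies; the problem has the shape this method handles.
- the characteristic-root method — a divided-index call is not the fixed-shift linear shape that characteristic roots solve.
- a summation factor: a divided-index call is outside the fixed-shift first-order family a summation factor normalizes.


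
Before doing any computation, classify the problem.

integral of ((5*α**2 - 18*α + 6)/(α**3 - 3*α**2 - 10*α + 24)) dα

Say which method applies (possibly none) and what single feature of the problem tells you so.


Technique: partial fractions — a proper rational integrand whose denominator splits into simpler factors — decompose into partial fractions first.


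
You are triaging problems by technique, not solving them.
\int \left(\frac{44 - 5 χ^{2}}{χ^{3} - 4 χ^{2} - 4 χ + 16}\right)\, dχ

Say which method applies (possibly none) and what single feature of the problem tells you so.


Verdict: partial fractions — the bottom factors while the top stays lower-degree — split into simple fractions and integrate piece by piece.


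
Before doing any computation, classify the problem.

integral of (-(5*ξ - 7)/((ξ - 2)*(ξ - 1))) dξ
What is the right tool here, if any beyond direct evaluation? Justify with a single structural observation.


Diagnosis: partial fractions — a proper rational integrand whose denominator splits into simpler factors — decompose into partial fractions first.


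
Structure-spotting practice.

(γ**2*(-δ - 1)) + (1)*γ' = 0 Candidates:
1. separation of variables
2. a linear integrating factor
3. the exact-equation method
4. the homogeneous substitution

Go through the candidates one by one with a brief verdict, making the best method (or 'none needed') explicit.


Best approach: separation of variables — solved for the derivative, the right side splits multiplicatively into a function of each variable alone — divide and integrate each side.
- separation of variables: yes — fits the structure here.
- a linear integrating factor — the unknown enters nonlinearly (through a power, a denominator, or a transcendental function), which the linear integrating-factor recipe cannot absorb as-is — any repair would come from a preliminary substitution, not the factor.
- the exact-equation method: exactness fails on the nose — the mixed partials do not match.
- the homogeneous substitution: the slope is not a function of the ratio of the variables alone.


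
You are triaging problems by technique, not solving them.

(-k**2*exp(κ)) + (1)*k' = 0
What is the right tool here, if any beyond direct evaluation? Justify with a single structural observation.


Technique: separation of variables — the derivative equals a pure function of κ (namely exp(κ)) times a pure function of k (namely k**2); divide and integrate each side.


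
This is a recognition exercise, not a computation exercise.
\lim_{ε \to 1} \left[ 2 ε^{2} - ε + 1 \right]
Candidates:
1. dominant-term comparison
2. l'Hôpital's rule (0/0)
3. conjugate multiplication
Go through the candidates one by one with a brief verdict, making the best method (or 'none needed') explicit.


Best approach: no special technique — no zero denominators, no indeterminate clash at 1 — substitute and read off the value.
- dominant-term comparison: no dominant power emerges to decide the limit by degree comparison.
- l'Hôpital's rule (0/0) — evaluation at the point is determinate, so the rule has nothing to repair.
- conjugate multiplication: there are no radicals in tension whose conjugate would simplify matters.


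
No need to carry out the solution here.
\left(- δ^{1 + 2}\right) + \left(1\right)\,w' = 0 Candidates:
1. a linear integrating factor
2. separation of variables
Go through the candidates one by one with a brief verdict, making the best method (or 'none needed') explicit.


Method: no special technique — solved for the derivative, no w appears — this is antidifferentiation in δ wearing ODE clothing.
- a linear integrating factor — the linear template holds only trivially here (the unknown is absent, so the coefficient is zero) — the method is not the natural label.
- separation of variables — any separation here is vacuous (nothing depends on the unknown); direct integration is the honest label.


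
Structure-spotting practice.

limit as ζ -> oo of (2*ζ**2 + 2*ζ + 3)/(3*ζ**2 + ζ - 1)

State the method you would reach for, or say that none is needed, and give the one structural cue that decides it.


Method: dominant-term comparison — as ζ grows, only the highest-degree terms matter — compare leading terms and read the limit off. l'Hôpital's at-infinity variant applies to the expression viewed as a single quotient; the leading-term comparison is the direct route.


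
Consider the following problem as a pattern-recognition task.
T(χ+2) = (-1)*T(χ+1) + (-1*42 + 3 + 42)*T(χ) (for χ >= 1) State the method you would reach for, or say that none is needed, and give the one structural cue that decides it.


Diagnosis: the characteristic-root method — try a geometric ansatz r^χ: constant coefficients turn the recurrence into one polynomial equation in r.


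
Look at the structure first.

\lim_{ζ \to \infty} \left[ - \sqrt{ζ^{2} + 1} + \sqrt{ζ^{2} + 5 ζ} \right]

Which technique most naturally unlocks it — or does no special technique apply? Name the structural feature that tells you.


Technique: conjugate multiplication — the ∞ − ∞ radical form is the exact trigger for the conjugate maneuver.


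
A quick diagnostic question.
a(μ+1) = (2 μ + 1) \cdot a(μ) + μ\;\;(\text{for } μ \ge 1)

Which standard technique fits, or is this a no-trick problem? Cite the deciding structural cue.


Diagnosis: a summation factor — the coefficient 2 μ + 1 drifts with the index, so no fixed root exists; normalizing by the cumulative product telescopes it.


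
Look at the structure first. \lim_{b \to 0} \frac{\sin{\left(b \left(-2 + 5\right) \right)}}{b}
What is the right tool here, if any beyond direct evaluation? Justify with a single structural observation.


Verdict: l'Hôpital's rule (0/0) — both numerator and denominator vanish at 0: the genuine 0/0 indeterminate that l'Hôpital exists for. Expanding numerator and denominator to first order gives the same value — the rule automates exactly that.


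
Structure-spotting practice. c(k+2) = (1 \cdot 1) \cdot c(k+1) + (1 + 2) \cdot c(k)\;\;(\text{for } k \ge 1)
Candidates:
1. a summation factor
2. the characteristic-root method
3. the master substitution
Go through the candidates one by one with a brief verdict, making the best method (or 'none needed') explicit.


Technique: the characteristic-root method — because shifting k leaves the equation's coefficients unchanged, exponential trials reduce it to algebra.
- a summation factor — a summation factor telescopes one-step recursions; this one carries higher-order memory.
- the characteristic-root method: applicable, and directly so.
- the master substitution — the recursive argument is a shift of the index, not a fixed fraction of it.


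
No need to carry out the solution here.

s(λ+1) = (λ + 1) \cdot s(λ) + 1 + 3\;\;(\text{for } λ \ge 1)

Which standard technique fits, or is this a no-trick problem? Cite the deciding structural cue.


Verdict: a summation factor — an index-dependent multiplier λ + 1 rules out characteristic roots; a summation factor converts it to a pure difference.


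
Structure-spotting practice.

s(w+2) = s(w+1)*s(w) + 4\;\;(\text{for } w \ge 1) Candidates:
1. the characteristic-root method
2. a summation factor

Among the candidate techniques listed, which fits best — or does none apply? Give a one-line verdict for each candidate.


Verdict: no special technique — the new term depends nonlinearly on the old ones, which disqualifies every superposition-based technique.
- the characteristic-root method: nonlinearity rules out exponential-mode superposition from the start.
- a summation factor: no summation factor applies — the rule is not linear in the sequence values.


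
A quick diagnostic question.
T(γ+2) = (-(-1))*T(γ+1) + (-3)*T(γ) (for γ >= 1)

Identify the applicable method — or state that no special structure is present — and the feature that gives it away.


Method: the characteristic-root method — the recurrence is linear and homogeneous with constant coefficients, so the ansatz r^γ turns it into a polynomial equation for r.


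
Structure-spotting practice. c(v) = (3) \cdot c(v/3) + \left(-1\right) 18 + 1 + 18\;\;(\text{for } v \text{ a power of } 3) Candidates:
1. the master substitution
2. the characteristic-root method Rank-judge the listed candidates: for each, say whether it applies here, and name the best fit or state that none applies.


Verdict: the master substitution — the argument shrinks by the factor 3, so measure the index on a logarithmic scale and the recursion becomes a shift.
- the master substitution — yes — fits the structure here.
- the characteristic-root method — a divided-index call is not the fixed-shift linear shape that characteristic roots solve.


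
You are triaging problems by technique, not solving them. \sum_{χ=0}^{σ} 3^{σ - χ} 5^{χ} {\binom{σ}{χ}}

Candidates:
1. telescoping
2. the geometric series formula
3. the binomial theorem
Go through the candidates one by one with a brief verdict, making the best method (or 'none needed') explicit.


Diagnosis: the binomial theorem — the summand is term χ of a binomial expansion in 5 and 3; the whole sum is a single power.
- telescoping: writing out consecutive terms as given produces no pairwise cancellation.
- the geometric series formula — dividing successive terms gives an index-dependent quantity, not a constant.
- the binomial theorem: applicable, and directly so.


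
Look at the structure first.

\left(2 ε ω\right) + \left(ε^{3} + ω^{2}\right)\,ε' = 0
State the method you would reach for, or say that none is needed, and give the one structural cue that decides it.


Best approach: the exact-equation method — check exactness first: here it holds (2 ε ω, ε^{3} + ω^{2} have matching cross partials), so no integrating factor is needed.


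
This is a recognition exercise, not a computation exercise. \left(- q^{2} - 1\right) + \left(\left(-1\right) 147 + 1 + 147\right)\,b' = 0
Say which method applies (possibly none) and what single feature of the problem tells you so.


Method: no special technique — with b absent the equation is not coupled at all: direct integration in q.


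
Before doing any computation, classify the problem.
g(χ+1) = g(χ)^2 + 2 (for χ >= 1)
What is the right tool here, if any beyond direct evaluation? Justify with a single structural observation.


Technique: no special technique — the map from one term to the next is curved, not linear, so linear closed-form machinery does not attach.


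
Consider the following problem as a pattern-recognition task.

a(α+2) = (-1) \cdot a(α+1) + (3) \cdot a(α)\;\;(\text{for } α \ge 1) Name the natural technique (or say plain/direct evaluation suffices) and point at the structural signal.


Technique: the characteristic-root method — try a geometric ansatz r^α: constant coefficients turn the recurrence into one polynomial equation in r.


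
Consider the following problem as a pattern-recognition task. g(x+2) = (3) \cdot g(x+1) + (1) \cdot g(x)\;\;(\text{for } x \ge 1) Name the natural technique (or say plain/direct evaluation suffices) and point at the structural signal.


Verdict: the characteristic-root method — this is the constant-coefficient homogeneous case — the whole solution in x reduces to a polynomial's roots.


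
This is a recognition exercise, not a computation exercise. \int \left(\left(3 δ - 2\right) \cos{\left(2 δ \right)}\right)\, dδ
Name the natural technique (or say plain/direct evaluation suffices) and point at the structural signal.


Diagnosis: integration by parts — a polynomial 3 δ - 2 against the kernel \cos{\left(2 δ \right)} is the signature bounded-ladder case for integration by parts.


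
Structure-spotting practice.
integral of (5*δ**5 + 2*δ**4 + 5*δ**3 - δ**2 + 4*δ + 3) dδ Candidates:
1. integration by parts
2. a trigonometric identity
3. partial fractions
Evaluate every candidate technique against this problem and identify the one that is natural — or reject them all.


Best approach: no special technique — every term is a constant multiple of a power of δ; term-wise power-rule integration needs no preliminary transformation.
- integration by parts: parts would only shuffle a directly integrable integrand.
- a trigonometric identity: no sine or cosine appears, so there is nothing for a trigonometric identity to act on.
- partial fractions — the expression is not a ratio of polynomials that decomposes further.


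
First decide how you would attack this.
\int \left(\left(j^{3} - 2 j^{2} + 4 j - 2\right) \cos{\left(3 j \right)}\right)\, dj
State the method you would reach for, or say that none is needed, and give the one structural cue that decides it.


Verdict: integration by parts — a polynomial factor j^{3} - 2 j^{2} + 4 j - 2 multiplies \cos{\left(3 j \right)}; differentiating j^{3} - 2 j^{2} + 4 j - 2 lowers its degree while \cos{\left(3 j \right)} integrates cleanly, so parts wins.


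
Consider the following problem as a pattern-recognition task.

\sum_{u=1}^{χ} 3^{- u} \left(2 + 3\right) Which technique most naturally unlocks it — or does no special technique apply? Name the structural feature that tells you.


Verdict: the geometric series formula — consecutive terms stand in a fixed index-free ratio — the geometric sum formula closes it.


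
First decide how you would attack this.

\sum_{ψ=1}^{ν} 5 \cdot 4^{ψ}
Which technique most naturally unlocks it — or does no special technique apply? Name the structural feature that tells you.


Verdict: the geometric series formula — term-over-term division gives 4 every time — index-free ratio, geometric sum formula applies.


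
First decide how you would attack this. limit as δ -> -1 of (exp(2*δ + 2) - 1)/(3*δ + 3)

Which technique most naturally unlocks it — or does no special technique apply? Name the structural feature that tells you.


Technique: l'Hôpital's rule (0/0) — plug in -1: top and bottom both hit zero, so differentiate each and retry. A first-order expansion at the point is an equally standard path; the rule packages it.


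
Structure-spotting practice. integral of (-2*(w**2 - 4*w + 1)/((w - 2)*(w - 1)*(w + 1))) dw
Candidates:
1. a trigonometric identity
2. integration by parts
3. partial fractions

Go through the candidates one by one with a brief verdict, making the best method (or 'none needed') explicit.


Verdict: partial fractions — a proper rational integrand whose denominator splits into simpler factors — decompose into partial fractions first.
- a trigonometric identity: there is no trigonometric structure at all — the integrand carries no sine or cosine to rewrite.
- integration by parts: no split into a nonconstant polynomial times one of the standard kernels — exp, sine, or cosine of a linear argument, or a logarithm — applies here.
- partial fractions — applies; the problem has the shape this method handles.


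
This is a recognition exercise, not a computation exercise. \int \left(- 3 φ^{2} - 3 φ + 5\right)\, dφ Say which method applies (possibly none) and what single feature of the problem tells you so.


Diagnosis: no special technique — scan for structure and find none: constant multiples of powers of φ, integrate directly.


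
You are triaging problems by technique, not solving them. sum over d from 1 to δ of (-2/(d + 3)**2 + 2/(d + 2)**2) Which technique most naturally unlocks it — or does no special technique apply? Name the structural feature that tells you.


Best approach: telescoping — each term adds 2/(d + 2)**2 and subtracts the same expression advanced one index; that subtracted piece cancels against the next term's added copy — only the boundary terms survive.


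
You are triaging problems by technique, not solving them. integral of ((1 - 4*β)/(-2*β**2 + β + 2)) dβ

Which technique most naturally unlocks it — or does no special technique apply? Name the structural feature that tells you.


Verdict: u-substitution — 1 - 4*β matches the derivative of -2*β**2 + β + 2 up to a constant; with u = -2*β**2 + β + 2 the whole integrand folds into a function of u alone.


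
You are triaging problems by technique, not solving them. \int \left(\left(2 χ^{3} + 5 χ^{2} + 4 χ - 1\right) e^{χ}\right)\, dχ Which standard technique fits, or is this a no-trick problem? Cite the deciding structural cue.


Method: integration by parts — 2 χ^{3} + 5 χ^{2} + 4 χ - 1 dies after finitely many derivatives while e^{χ} cycles under integration — the tabular/parts setup.


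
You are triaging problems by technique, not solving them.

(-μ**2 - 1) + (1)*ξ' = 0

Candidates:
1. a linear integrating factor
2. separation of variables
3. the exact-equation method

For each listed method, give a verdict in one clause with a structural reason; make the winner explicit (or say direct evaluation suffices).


Verdict: no special technique — solved for the derivative, ξ never appears on the right — this is a direct integration in μ, not a differential-equations problem at heart.
- a linear integrating factor — with the unknown absent the integrating factor is a formality; direct integration is the working structure.
- separation of variables — with no unknown in the slope, separating variables is a formality — the equation integrates directly.
- the exact-equation method — with the unknown absent from both coefficients, the cross-partial test holds emptily — nothing for the exact method to work on.


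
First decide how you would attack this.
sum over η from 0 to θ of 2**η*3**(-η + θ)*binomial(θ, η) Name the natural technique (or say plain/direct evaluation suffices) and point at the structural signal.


Best approach: the binomial theorem — terms weighting binomial(θ, η) against matched powers of 2 and 3 reassemble into (2 + 3)^θ by the binomial theorem.


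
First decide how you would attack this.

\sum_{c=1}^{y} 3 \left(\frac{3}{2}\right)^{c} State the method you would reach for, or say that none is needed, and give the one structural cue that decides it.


Verdict: the geometric series formula — the ratio of consecutive terms is the constant \frac{3}{2}, independent of the index — a geometric sum.


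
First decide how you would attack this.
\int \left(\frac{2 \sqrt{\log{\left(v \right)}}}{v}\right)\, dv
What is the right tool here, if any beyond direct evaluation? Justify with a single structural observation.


Technique: u-substitution — collected, the integrand has one factor that is, up to a constant, the derivative of an inner expression the rest depends on — substitute for that inner expression.


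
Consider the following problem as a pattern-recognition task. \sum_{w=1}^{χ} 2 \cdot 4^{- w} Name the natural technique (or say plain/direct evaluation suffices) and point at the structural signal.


Method: the geometric series formula — consecutive terms stand in a fixed index-free ratio — the geometric sum formula closes it.


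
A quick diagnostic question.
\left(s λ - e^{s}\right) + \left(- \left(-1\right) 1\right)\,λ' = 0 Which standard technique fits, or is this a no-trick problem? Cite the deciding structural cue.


Method: a linear integrating factor — λ appears only to the first power with coefficient s — the classic integrating-factor setup.


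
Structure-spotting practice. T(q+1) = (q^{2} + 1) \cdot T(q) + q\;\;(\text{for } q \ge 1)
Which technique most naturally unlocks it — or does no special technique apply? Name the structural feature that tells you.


Technique: a summation factor — with the index-dependent coefficient q^{2} + 1, dividing by the cumulative product turns the left side into a pure difference.


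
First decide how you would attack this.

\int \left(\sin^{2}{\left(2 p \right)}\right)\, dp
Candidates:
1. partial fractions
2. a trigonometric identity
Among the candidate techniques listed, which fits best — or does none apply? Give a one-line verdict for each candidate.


Best approach: a trigonometric identity — the even trigonometric power \sin^{2}{\left(2 p \right)} reduces by a double-angle identity before any integration is attempted.
- partial fractions: there is no rational-function structure to decompose.
- a trigonometric identity: yes, a natural case for it.


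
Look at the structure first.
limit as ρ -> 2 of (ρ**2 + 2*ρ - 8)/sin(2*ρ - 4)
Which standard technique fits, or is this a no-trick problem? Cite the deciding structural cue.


Diagnosis: l'Hôpital's rule (0/0) — the 0/0 form at 2 is the signature situation for l'Hôpital's rule. A local series expansion at the point resolves it as well; the rule is the packaged version of that step.


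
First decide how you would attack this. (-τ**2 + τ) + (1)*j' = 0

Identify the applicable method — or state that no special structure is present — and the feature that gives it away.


Best approach: no special technique — solved for the derivative, j never appears on the right — this is a direct integration in τ, not a differential-equations problem at heart.


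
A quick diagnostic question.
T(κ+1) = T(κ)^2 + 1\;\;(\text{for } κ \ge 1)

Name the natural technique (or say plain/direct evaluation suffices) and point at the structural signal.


Verdict: no special technique — the map from one term to the next is curved, not linear, so linear closed-form machinery does not attach.


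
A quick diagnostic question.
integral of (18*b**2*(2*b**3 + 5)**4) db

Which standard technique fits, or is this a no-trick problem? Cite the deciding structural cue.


Verdict: u-substitution — differentiating the inner expression 2*b**3 + 5 produces the factor 18*b**2 up to a constant multiple, so substituting u = 2*b**3 + 5 reduces everything to a one-variable integral in u. A patient expand-and-integrate also lands it; recognizing the inner expression is the shortcut.
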